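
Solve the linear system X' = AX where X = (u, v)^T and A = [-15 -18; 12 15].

Coefficient matrix A = [[-15, -18], [12, 15]].
Characteristic polynomial det(A - λI) = λ^2 - 9 = 0.
Eigenvalues λ = 3, -3.
For λ=3: (A-λI) row 1 is [-18, -18], so an eigenvector is (-1, 1).
For λ=-3: (A-λI) row 1 is [-12, -18], so an eigenvector is (-3, 2).
General solution: C_1e^(3t)(-1,1) + C_2e^(-3t)(-3,2).

u(t) = -C_1e^(3t) - 3C_2e^(-3t), v(t) = C_1e^(3t) + 2C_2e^(-3t)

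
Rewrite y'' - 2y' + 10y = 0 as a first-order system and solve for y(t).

y(t) = C_1e^(t)cos(3t) + C_2e^(t)sin(3t)

Let x_1 = y, x_2 = y'. Then x_1' = x_2 and x_2' = -10x_1 + 2x_2.
A = [[0,1],[-10,2]]; det(A-λI) = λ^2 - 2λ + 10.
Eigenvalues λ = 1 ± 3i.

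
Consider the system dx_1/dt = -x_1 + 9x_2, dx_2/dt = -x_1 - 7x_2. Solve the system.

Coefficient matrix A = [[-1, 9], [-1, -7]].
Characteristic polynomial det(A - λI) = λ^2 + 8λ + 16 = 0.
Single eigenvalue λ = -4 with algebraic multiplicity 2.
Eigenvector v = (-3,1); generalized eigenvector w with (A-λI)w=v is (2,-1).
General solution: e^(-4t)[C_1·v + C_2·(t·v + w)].

x_1(t) = -3C_1e^(-4t) - 3C_2te^(-4t) + 2C_2e^(-4t), x_2(t) = C_1e^(-4t) + C_2te^(-4t) - C_2e^(-4t)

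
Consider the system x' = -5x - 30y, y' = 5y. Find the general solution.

Coefficient matrix A = [[-5, -30], [0, 5]].
Characteristic polynomial det(A - λI) = λ^2 - 25 = 0.
Eigenvalues λ = -5, 5.
For λ=-5: (A-λI) row 1 is [0, -30], so an eigenvector is (-1, 0).
For λ=5: (A-λI) row 1 is [-10, -30], so an eigenvector is (3, -1).
General solution: c_1e^(-5t)(-1,0) + c_2e^(5t)(3,-1).

x(t) = -c_1e^(-5t) + 3c_2e^(5t), y(t) = -c_2e^(5t)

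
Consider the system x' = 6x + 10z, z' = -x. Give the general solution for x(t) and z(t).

x(t) = -c_1e^(3t)sin(t) + 3c_1e^(3t)cos(t) + 3c_2e^(3t)sin(t) + c_2e^(3t)cos(t), z(t) = -c_1e^(3t)cos(t) - c_2e^(3t)sin(t)

Coefficient matrix A = [[6, 10], [-1, 0]].
Characteristic polynomial det(A - λI) = λ^2 - 6λ + 10 = 0.
Eigenvalues λ = 3 ± i (complex conjugate pair).
For λ=3+i: an eigenvector is (3,-1) - i(-1,0) = (3 + i, -1).
A real fundamental pair from Re and Im of e^((3+i)t)v: X_1 = e^(3t)(cos(t)·(3,-1) + sin(t)·(-1,0)), X_2 = e^(3t)(sin(t)·(3,-1) - cos(t)·(-1,0)).
General solution: c_1X_1 + c_2X_2.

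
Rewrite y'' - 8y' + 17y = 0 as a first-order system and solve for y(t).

y(t) = c_1e^(4t)cos(t) + c_2e^(4t)sin(t)

Let x_1 = y, x_2 = y'. Then x_1' = x_2 and x_2' = -17x_1 + 8x_2.
A = [[0,1],[-17,8]]; det(A-λI) = λ^2 - 8λ + 17.
Eigenvalues λ = 4 ± i.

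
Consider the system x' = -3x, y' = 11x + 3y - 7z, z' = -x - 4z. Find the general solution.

x(t) = c_1e^(-3t), y(t) = -3c_1e^(-3t) + c_2e^(3t) + c_3e^(-4t), z(t) = -c_1e^(-3t) + c_3e^(-4t)

Coefficient matrix A = [[-3, 0, 0], [11, 3, -7], [-1, 0, -4]].
det(A - λI) = 0 gives eigenvalues λ = -3, 3, -4.
For λ=-3: eigenvector (1,-3,-1).
For λ=3: eigenvector (0,1,0).
For λ=-4: eigenvector (0,1,1).
General solution: c_1e^(-3t)(1,-3,-1) + c_2e^(3t)(0,1,0) + c_3e^(-4t)(0,1,1).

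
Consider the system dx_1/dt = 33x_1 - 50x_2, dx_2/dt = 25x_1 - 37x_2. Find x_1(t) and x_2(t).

Coefficient matrix A = [[33, -50], [25, -37]].
Characteristic polynomial det(A - λI) = λ^2 + 4λ + 29 = 0.
Eigenvalues λ = -2 ± 5i (complex conjugate pair).
For λ=-2+5i: an eigenvector is (3,2) - i(1,1) = (3 - i, 2 - i).
A real fundamental pair from Re and Im of e^((-2+5i)t)v: X_1 = e^(-2t)(cos(5t)·(3,2) + sin(5t)·(1,1)), X_2 = e^(-2t)(sin(5t)·(3,2) - cos(5t)·(1,1)).
General solution: C_1X_1 + C_2X_2.

x_1(t) = C_1e^(-2t)sin(5t) + 3C_1e^(-2t)cos(5t) + 3C_2e^(-2t)sin(5t) - C_2e^(-2t)cos(5t), x_2(t) = C_1e^(-2t)sin(5t) + 2C_1e^(-2t)cos(5t) + 2C_2e^(-2t)sin(5t) - C_2e^(-2t)cos(5t)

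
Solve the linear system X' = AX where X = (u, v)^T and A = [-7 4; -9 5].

Coefficient matrix A = [[-7, 4], [-9, 5]].
Characteristic polynomial det(A - λI) = λ^2 + 2λ + 1 = 0.
Single eigenvalue λ = -1 with algebraic multiplicity 2.
Eigenvector v = (-2,-3); generalized eigenvector w with (A-λI)w=v is (-1,-2).
General solution: e^(-t)[c_1·v + c_2·(t·v + w)].

u(t) = -2c_1e^(-t) - 2c_2te^(-t) - c_2e^(-t), v(t) = -3c_1e^(-t) - 3c_2te^(-t) - 2c_2e^(-t)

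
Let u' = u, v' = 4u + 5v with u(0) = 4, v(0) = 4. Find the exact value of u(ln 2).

A = [[1,0],[4,5]]; eigenvalues λ = 1, 5.
Eigenvectors: (1,-1) for λ=1, (0,-1) for λ=5.
From the initial condition, c_1 = 4, c_2 = -8.
u(ln 2) = (4)(2^1)(1) + (-8)(2^5)(0) = 8.

8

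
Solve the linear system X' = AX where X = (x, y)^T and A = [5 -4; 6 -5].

x(t) = -c_1e^(t) - 2c_2e^(-t), y(t) = -c_1e^(t) - 3c_2e^(-t)

Coefficient matrix A = [[5, -4], [6, -5]].
Characteristic polynomial det(A - λI) = λ^2 - 1 = 0.
Eigenvalues λ = 1, -1.
For λ=1: (A-λI) row 1 is [4, -4], so an eigenvector is (-1, -1).
For λ=-1: (A-λI) row 1 is [6, -4], so an eigenvector is (-2, -3).
General solution: c_1e^(t)(-1,-1) + c_2e^(-t)(-2,-3).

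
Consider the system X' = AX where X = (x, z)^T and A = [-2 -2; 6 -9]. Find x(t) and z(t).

Coefficient matrix A = [[-2, -2], [6, -9]].
Characteristic polynomial det(A - λI) = λ^2 + 11λ + 30 = 0.
Eigenvalues λ = -5, -6.
For λ=-5: (A-λI) row 1 is [3, -2], so an eigenvector is (2, 3).
For λ=-6: (A-λI) row 1 is [4, -2], so an eigenvector is (-1, -2).
General solution: C_1e^(-5t)(2,3) + C_2e^(-6t)(-1,-2).

x(t) = 2C_1e^(-5t) - C_2e^(-6t), z(t) = 3C_1e^(-5t) - 2C_2e^(-6t)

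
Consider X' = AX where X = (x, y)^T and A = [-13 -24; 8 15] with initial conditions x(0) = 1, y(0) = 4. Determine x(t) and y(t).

Coefficient matrix A = [[-13, -24], [8, 15]].
Characteristic polynomial det(A - λI) = λ^2 - 2λ - 3 = 0.
Eigenvalues λ = -1, 3.
For λ=-1: (A-λI) row 1 is [-12, -24], so an eigenvector is (-2, 1).
For λ=3: (A-λI) row 1 is [-16, -24], so an eigenvector is (3, -2).
General solution: c_1e^(-t)(-2,1) + c_2e^(3t)(3,-2).
Applying x(0)=1, y(0)=4 gives c_1=-14, c_2=-9.

x(t) = -27e^(3t) + 28e^(-t), y(t) = 18e^(3t) - 14e^(-t)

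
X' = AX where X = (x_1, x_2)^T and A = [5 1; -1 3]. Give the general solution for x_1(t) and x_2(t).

x_1(t) = c_1e^(4t) + c_2te^(4t) + 3c_2e^(4t), x_2(t) = -c_1e^(4t) - c_2te^(4t) - 2c_2e^(4t)

Coefficient matrix A = [[5, 1], [-1, 3]].
Characteristic polynomial det(A - λI) = λ^2 - 8λ + 16 = 0.
Single eigenvalue λ = 4 with algebraic multiplicity 2.
Eigenvector v = (1,-1); generalized eigenvector w with (A-λI)w=v is (3,-2).
General solution: e^(4t)[c_1·v + c_2·(t·v + w)].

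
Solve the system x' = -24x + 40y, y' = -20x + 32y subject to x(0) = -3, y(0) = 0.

Coefficient matrix A = [[-24, 40], [-20, 32]].
Characteristic polynomial det(A - λI) = λ^2 - 8λ + 32 = 0.
Eigenvalues λ = 4 ± 4i (complex conjugate pair).
For λ=4+4i: an eigenvector is (-3,-2) - i(1,1) = (-3 - i, -2 - i).
A real fundamental pair from Re and Im of e^((4+4i)t)v: X_1 = e^(4t)(cos(4t)·(-3,-2) + sin(4t)·(1,1)), X_2 = e^(4t)(sin(4t)·(-3,-2) - cos(4t)·(1,1)).
General solution: C_1X_1 + C_2X_2.
Applying x(0)=-3, y(0)=0 gives C_1=3, C_2=-6.

x(t) = 21e^(4t)sin(4t) - 3e^(4t)cos(4t), y(t) = 15e^(4t)sin(4t)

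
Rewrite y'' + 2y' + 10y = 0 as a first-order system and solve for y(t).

y(t) = c_1e^(-t)cos(3t) + c_2e^(-t)sin(3t)

Let x_1 = y, x_2 = y'. Then x_1' = x_2 and x_2' = -10x_1 - 2x_2.
A = [[0,1],[-10,-2]]; det(A-λI) = λ^2 + 2λ + 10.
Eigenvalues λ = -1 ± 3i.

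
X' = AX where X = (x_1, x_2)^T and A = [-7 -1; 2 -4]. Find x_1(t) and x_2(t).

Coefficient matrix A = [[-7, -1], [2, -4]].
Characteristic polynomial det(A - λI) = λ^2 + 11λ + 30 = 0.
Eigenvalues λ = -6, -5.
For λ=-6: (A-λI) row 1 is [-1, -1], so an eigenvector is (1, -1).
For λ=-5: (A-λI) row 1 is [-2, -1], so an eigenvector is (1, -2).
General solution: c_1e^(-6t)(1,-1) + c_2e^(-5t)(1,-2).

x_1(t) = c_1e^(-6t) + c_2e^(-5t), x_2(t) = -c_1e^(-6t) - 2c_2e^(-5t)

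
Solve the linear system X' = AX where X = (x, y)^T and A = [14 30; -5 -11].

x(t) = -2K_1e^(-t) + 3K_2e^(4t), y(t) = K_1e^(-t) - K_2e^(4t)

Coefficient matrix A = [[14, 30], [-5, -11]].
Characteristic polynomial det(A - λI) = λ^2 - 3λ - 4 = 0.
Eigenvalues λ = -1, 4.
For λ=-1: (A-λI) row 1 is [15, 30], so an eigenvector is (-2, 1).
For λ=4: (A-λI) row 1 is [10, 30], so an eigenvector is (3, -1).
General solution: K_1e^(-t)(-2,1) + K_2e^(4t)(3,-1).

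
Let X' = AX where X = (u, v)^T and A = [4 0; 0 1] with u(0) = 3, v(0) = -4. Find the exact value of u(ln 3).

243

A = [[4,0],[0,1]]; eigenvalues λ = 1, 4.
Eigenvectors: (0,-1) for λ=1, (1,0) for λ=4.
From the initial condition, c_1 = 4, c_2 = 3.
u(ln 3) = (4)(3^1)(0) + (3)(3^4)(1) = 243.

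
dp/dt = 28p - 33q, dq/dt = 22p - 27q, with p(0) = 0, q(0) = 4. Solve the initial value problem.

p(t) = -12e^(6t) + 12e^(-5t), q(t) = -8e^(6t) + 12e^(-5t)

Coefficient matrix A = [[28, -33], [22, -27]].
Characteristic polynomial det(A - λI) = λ^2 - λ - 30 = 0.
Eigenvalues λ = 6, -5.
For λ=6: (A-λI) row 1 is [22, -33], so an eigenvector is (3, 2).
For λ=-5: (A-λI) row 1 is [33, -33], so an eigenvector is (-1, -1).
General solution: K_1e^(6t)(3,2) + K_2e^(-5t)(-1,-1).
Applying p(0)=0, q(0)=4 gives K_1=-4, K_2=-12.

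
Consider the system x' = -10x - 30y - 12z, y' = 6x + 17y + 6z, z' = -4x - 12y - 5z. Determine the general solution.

Coefficient matrix A = [[-10, -30, -12], [6, 17, 6], [-4, -12, -5]].
det(A - λI) = 0 gives eigenvalues λ = 2, -1, 1.
For λ=2: eigenvector (-11,6,-4).
For λ=-1: eigenvector (2,-1,1).
For λ=1: eigenvector (-6,3,-2).
General solution: C_1e^(2t)(-11,6,-4) + C_2e^(-t)(2,-1,1) + C_3e^(t)(-6,3,-2).

x(t) = -11C_1e^(2t) + 2C_2e^(-t) - 6C_3e^(t), y(t) = 6C_1e^(2t) - C_2e^(-t) + 3C_3e^(t), z(t) = -4C_1e^(2t) + C_2e^(-t) - 2C_3e^(t)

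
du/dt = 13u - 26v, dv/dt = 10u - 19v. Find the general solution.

u(t) = 2K_1e^(-3t)sin(2t) - 3K_1e^(-3t)cos(2t) - 3K_2e^(-3t)sin(2t) - 2K_2e^(-3t)cos(2t), v(t) = K_1e^(-3t)sin(2t) - 2K_1e^(-3t)cos(2t) - 2K_2e^(-3t)sin(2t) - K_2e^(-3t)cos(2t)

Coefficient matrix A = [[13, -26], [10, -19]].
Characteristic polynomial det(A - λI) = λ^2 + 6λ + 13 = 0.
Eigenvalues λ = -3 ± 2i (complex conjugate pair).
For λ=-3+2i: an eigenvector is (-3,-2) - i(2,1) = (-3 - 2i, -2 - i).
A real fundamental pair from Re and Im of e^((-3+2i)t)v: X_1 = e^(-3t)(cos(2t)·(-3,-2) + sin(2t)·(2,1)), X_2 = e^(-3t)(sin(2t)·(-3,-2) - cos(2t)·(2,1)).
General solution: K_1X_1 + K_2X_2.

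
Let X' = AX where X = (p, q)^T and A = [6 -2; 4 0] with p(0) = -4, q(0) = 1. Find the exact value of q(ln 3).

-639

A = [[6,-2],[4,0]]; eigenvalues λ = 4, 2.
Eigenvectors: (-1,-1) for λ=4, (1,2) for λ=2.
From the initial condition, c_1 = 9, c_2 = 5.
q(ln 3) = (9)(3^4)(-1) + (5)(3^2)(2) = -639.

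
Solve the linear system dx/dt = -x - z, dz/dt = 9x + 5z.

x(t) = -c_1e^(2t) - c_2te^(2t) + c_2e^(2t), z(t) = 3c_1e^(2t) + 3c_2te^(2t) - 2c_2e^(2t)

Coefficient matrix A = [[-1, -1], [9, 5]].
Characteristic polynomial det(A - λI) = λ^2 - 4λ + 4 = 0.
Single eigenvalue λ = 2 with algebraic multiplicity 2.
Eigenvector v = (-1,3); generalized eigenvector w with (A-λI)w=v is (1,-2).
General solution: e^(2t)[c_1·v + c_2·(t·v + w)].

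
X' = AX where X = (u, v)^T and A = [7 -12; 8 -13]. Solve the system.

Coefficient matrix A = [[7, -12], [8, -13]].
Characteristic polynomial det(A - λI) = λ^2 + 6λ + 5 = 0.
Eigenvalues λ = -5, -1.
For λ=-5: (A-λI) row 1 is [12, -12], so an eigenvector is (1, 1).
For λ=-1: (A-λI) row 1 is [8, -12], so an eigenvector is (3, 2).
General solution: K_1e^(-5t)(1,1) + K_2e^(-t)(3,2).

u(t) = K_1e^(-5t) + 3K_2e^(-t), v(t) = K_1e^(-5t) + 2K_2e^(-t)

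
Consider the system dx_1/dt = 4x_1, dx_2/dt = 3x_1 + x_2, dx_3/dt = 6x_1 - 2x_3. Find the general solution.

Coefficient matrix A = [[4, 0, 0], [3, 1, 0], [6, 0, -2]].
det(A - λI) = 0 gives eigenvalues λ = 4, -2, 1.
For λ=4: eigenvector (1,1,1).
For λ=-2: eigenvector (0,0,1).
For λ=1: eigenvector (0,1,0).
General solution: K_1e^(4t)(1,1,1) + K_2e^(-2t)(0,0,1) + K_3e^(t)(0,1,0).

x_1(t) = K_1e^(4t), x_2(t) = K_1e^(4t) + K_3e^(t), x_3(t) = K_1e^(4t) + K_2e^(-2t)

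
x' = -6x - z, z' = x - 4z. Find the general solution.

Coefficient matrix A = [[-6, -1], [1, -4]].
Characteristic polynomial det(A - λI) = λ^2 + 10λ + 25 = 0.
Single eigenvalue λ = -5 with algebraic multiplicity 2.
Eigenvector v = (-1,1); generalized eigenvector w with (A-λI)w=v is (1,0).
General solution: e^(-5t)[K_1·v + K_2·(t·v + w)].

x(t) = -K_1e^(-5t) - K_2te^(-5t) + K_2e^(-5t), z(t) = K_1e^(-5t) + K_2te^(-5t)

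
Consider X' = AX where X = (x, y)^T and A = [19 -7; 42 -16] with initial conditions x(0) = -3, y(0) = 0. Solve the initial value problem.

Coefficient matrix A = [[19, -7], [42, -16]].
Characteristic polynomial det(A - λI) = λ^2 - 3λ - 10 = 0.
Eigenvalues λ = -2, 5.
For λ=-2: (A-λI) row 1 is [21, -7], so an eigenvector is (-1, -3).
For λ=5: (A-λI) row 1 is [14, -7], so an eigenvector is (1, 2).
General solution: c_1e^(-2t)(-1,-3) + c_2e^(5t)(1,2).
Applying x(0)=-3, y(0)=0 gives c_1=-6, c_2=-9.

x(t) = -9e^(5t) + 6e^(-2t), y(t) = -18e^(5t) + 18e^(-2t)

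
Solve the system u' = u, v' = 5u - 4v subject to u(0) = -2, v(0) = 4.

u(t) = -2e^(t), v(t) = -2e^(t) + 6e^(-4t)

Coefficient matrix A = [[1, 0], [5, -4]].
Characteristic polynomial det(A - λI) = λ^2 + 3λ - 4 = 0.
Eigenvalues λ = 1, -4.
For λ=1: (A-λI) row 2 is [5, -5], so an eigenvector is (1, 1).
For λ=-4: (A-λI) row 1 is [5, 0], so an eigenvector is (0, -1).
General solution: K_1e^(t)(1,1) + K_2e^(-4t)(0,-1).
Applying u(0)=-2, v(0)=4 gives K_1=-2, K_2=-6.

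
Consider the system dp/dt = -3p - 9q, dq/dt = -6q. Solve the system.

Coefficient matrix A = [[-3, -9], [0, -6]].
Characteristic polynomial det(A - λI) = λ^2 + 9λ + 18 = 0.
Eigenvalues λ = -3, -6.
For λ=-3: (A-λI) row 1 is [0, -9], so an eigenvector is (-1, 0).
For λ=-6: (A-λI) row 1 is [3, -9], so an eigenvector is (3, 1).
General solution: c_1e^(-3t)(-1,0) + c_2e^(-6t)(3,1).

p(t) = -c_1e^(-3t) + 3c_2e^(-6t), q(t) = c_2e^(-6t)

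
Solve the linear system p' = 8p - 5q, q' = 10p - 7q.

p(t) = -c_1e^(3t) + c_2e^(-2t), q(t) = -c_1e^(3t) + 2c_2e^(-2t)

Coefficient matrix A = [[8, -5], [10, -7]].
Characteristic polynomial det(A - λI) = λ^2 - λ - 6 = 0.
Eigenvalues λ = 3, -2.
For λ=3: (A-λI) row 1 is [5, -5], so an eigenvector is (-1, -1).
For λ=-2: (A-λI) row 1 is [10, -5], so an eigenvector is (1, 2).
General solution: c_1e^(3t)(-1,-1) + c_2e^(-2t)(1,2).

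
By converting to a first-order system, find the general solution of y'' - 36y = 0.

Let x_1 = y, x_2 = y'. Then x_1' = x_2 and x_2' = 36x_1.
A = [[0,1],[36,0]]; det(A-λI) = λ^2 - 36.
Eigenvalues λ = 6, -6 with eigenvectors (1,6), (1,-6).

y(t) = c_1e^(6t) + c_2e^(-6t)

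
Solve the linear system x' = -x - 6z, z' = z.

Coefficient matrix A = [[-1, -6], [0, 1]].
Characteristic polynomial det(A - λI) = λ^2 - 1 = 0.
Eigenvalues λ = -1, 1.
For λ=-1: (A-λI) row 1 is [0, -6], so an eigenvector is (-1, 0).
For λ=1: (A-λI) row 1 is [-2, -6], so an eigenvector is (3, -1).
General solution: C_1e^(-t)(-1,0) + C_2e^(t)(3,-1).

x(t) = -C_1e^(-t) + 3C_2e^(t), z(t) = -C_2e^(t)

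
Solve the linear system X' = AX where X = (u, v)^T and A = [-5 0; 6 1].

Coefficient matrix A = [[-5, 0], [6, 1]].
Characteristic polynomial det(A - λI) = λ^2 + 4λ - 5 = 0.
Eigenvalues λ = -5, 1.
For λ=-5: (A-λI) row 2 is [6, 6], so an eigenvector is (1, -1).
For λ=1: (A-λI) row 1 is [-6, 0], so an eigenvector is (0, -1).
General solution: c_1e^(-5t)(1,-1) + c_2e^(t)(0,-1).

u(t) = c_1e^(-5t), v(t) = -c_1e^(-5t) - c_2e^(t)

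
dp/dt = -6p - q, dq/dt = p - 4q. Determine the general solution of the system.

p(t) = c_1e^(-5t) + c_2te^(-5t) - 3c_2e^(-5t), q(t) = -c_1e^(-5t) - c_2te^(-5t) + 2c_2e^(-5t)

Coefficient matrix A = [[-6, -1], [1, -4]].
Characteristic polynomial det(A - λI) = λ^2 + 10λ + 25 = 0.
Single eigenvalue λ = -5 with algebraic multiplicity 2.
Eigenvector v = (1,-1); generalized eigenvector w with (A-λI)w=v is (-3,2).
General solution: e^(-5t)[c_1·v + c_2·(t·v + w)].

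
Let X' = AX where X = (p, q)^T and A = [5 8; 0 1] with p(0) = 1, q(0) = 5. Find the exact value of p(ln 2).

332

A = [[5,8],[0,1]]; eigenvalues λ = 5, 1.
Eigenvectors: (-1,0) for λ=5, (-2,1) for λ=1.
From the initial condition, c_1 = -11, c_2 = 5.
p(ln 2) = (-11)(2^5)(-1) + (5)(2^1)(-2) = 332.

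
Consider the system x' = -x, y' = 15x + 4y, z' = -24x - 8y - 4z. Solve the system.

x(t) = C_3e^(-t), y(t) = C_2e^(4t) - 3C_3e^(-t), z(t) = C_1e^(-4t) - C_2e^(4t)

Coefficient matrix A = [[-1, 0, 0], [15, 4, 0], [-24, -8, -4]].
det(A - λI) = 0 gives eigenvalues λ = -4, 4, -1.
For λ=-4: eigenvector (0,0,1).
For λ=4: eigenvector (0,1,-1).
For λ=-1: eigenvector (1,-3,0).
General solution: C_1e^(-4t)(0,0,1) + C_2e^(4t)(0,1,-1) + C_3e^(-t)(1,-3,0).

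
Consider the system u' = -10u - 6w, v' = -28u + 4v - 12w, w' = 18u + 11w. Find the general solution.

Coefficient matrix A = [[-10, 0, -6], [-28, 4, -12], [18, 0, 11]].
det(A - λI) = 0 gives eigenvalues λ = -1, 4, 2.
For λ=-1: eigenvector (-2,-4,3).
For λ=4: eigenvector (0,1,0).
For λ=2: eigenvector (-1,-2,2).
General solution: C_1e^(-t)(-2,-4,3) + C_2e^(4t)(0,1,0) + C_3e^(2t)(-1,-2,2).

u(t) = -2C_1e^(-t) - C_3e^(2t), v(t) = -4C_1e^(-t) + C_2e^(4t) - 2C_3e^(2t), w(t) = 3C_1e^(-t) + 2C_3e^(2t)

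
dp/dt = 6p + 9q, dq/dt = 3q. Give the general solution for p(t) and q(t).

p(t) = c_1e^(6t) + 3c_2e^(3t), q(t) = -c_2e^(3t)

Coefficient matrix A = [[6, 9], [0, 3]].
Characteristic polynomial det(A - λI) = λ^2 - 9λ + 18 = 0.
Eigenvalues λ = 6, 3.
For λ=6: (A-λI) row 1 is [0, 9], so an eigenvector is (1, 0).
For λ=3: (A-λI) row 1 is [3, 9], so an eigenvector is (3, -1).
General solution: c_1e^(6t)(1,0) + c_2e^(3t)(3,-1).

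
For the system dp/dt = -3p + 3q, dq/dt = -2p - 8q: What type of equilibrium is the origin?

stable node

A = [[-3,3],[-2,-8]]; det(A-λI) = λ^2 + 11λ + 30.
λ = -6, -5: both negative.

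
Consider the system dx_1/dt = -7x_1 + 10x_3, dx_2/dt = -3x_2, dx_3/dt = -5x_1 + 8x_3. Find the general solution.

Coefficient matrix A = [[-7, 0, 10], [0, -3, 0], [-5, 0, 8]].
det(A - λI) = 0 gives eigenvalues λ = -2, -3, 3.
For λ=-2: eigenvector (2,0,1).
For λ=-3: eigenvector (0,1,0).
For λ=3: eigenvector (1,0,1).
General solution: C_1e^(-2t)(2,0,1) + C_2e^(-3t)(0,1,0) + C_3e^(3t)(1,0,1).

x_1(t) = 2C_1e^(-2t) + C_3e^(3t), x_2(t) = C_2e^(-3t), x_3(t) = C_1e^(-2t) + C_3e^(3t)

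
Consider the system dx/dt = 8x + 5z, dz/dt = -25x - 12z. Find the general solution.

Coefficient matrix A = [[8, 5], [-25, -12]].
Characteristic polynomial det(A - λI) = λ^2 + 4λ + 29 = 0.
Eigenvalues λ = -2 ± 5i (complex conjugate pair).
For λ=-2+5i: an eigenvector is (-1,2) - i(0,1) = (-1, 2 - i).
A real fundamental pair from Re and Im of e^((-2+5i)t)v: X_1 = e^(-2t)(cos(5t)·(-1,2) + sin(5t)·(0,1)), X_2 = e^(-2t)(sin(5t)·(-1,2) - cos(5t)·(0,1)).
General solution: C_1X_1 + C_2X_2.

x(t) = -C_1e^(-2t)cos(5t) - C_2e^(-2t)sin(5t), z(t) = C_1e^(-2t)sin(5t) + 2C_1e^(-2t)cos(5t) + 2C_2e^(-2t)sin(5t) - C_2e^(-2t)cos(5t)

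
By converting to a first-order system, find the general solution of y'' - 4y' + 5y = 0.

Let x_1 = y, x_2 = y'. Then x_1' = x_2 and x_2' = -5x_1 + 4x_2.
A = [[0,1],[-5,4]]; det(A-λI) = λ^2 - 4λ + 5.
Eigenvalues λ = 2 ± i.

y(t) = c_1e^(2t)cos(t) + c_2e^(2t)sin(t)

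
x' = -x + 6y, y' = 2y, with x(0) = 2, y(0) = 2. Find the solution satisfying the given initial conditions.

x(t) = 4e^(2t) - 2e^(-t), y(t) = 2e^(2t)

Coefficient matrix A = [[-1, 6], [0, 2]].
Characteristic polynomial det(A - λI) = λ^2 - λ - 2 = 0.
Eigenvalues λ = 2, -1.
For λ=2: (A-λI) row 1 is [-3, 6], so an eigenvector is (2, 1).
For λ=-1: (A-λI) row 1 is [0, 6], so an eigenvector is (1, 0).
General solution: K_1e^(2t)(2,1) + K_2e^(-t)(1,0).
Applying x(0)=2, y(0)=2 gives K_1=2, K_2=-2.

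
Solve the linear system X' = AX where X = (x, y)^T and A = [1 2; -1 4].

Coefficient matrix A = [[1, 2], [-1, 4]].
Characteristic polynomial det(A - λI) = λ^2 - 5λ + 6 = 0.
Eigenvalues λ = 3, 2.
For λ=3: (A-λI) row 1 is [-2, 2], so an eigenvector is (1, 1).
For λ=2: (A-λI) row 1 is [-1, 2], so an eigenvector is (-2, -1).
General solution: K_1e^(3t)(1,1) + K_2e^(2t)(-2,-1).

x(t) = K_1e^(3t) - 2K_2e^(2t), y(t) = K_1e^(3t) - K_2e^(2t)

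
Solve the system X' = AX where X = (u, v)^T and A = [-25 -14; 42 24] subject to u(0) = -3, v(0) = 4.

u(t) = e^(3t) - 4e^(-4t), v(t) = -2e^(3t) + 6e^(-4t)

Coefficient matrix A = [[-25, -14], [42, 24]].
Characteristic polynomial det(A - λI) = λ^2 + λ - 12 = 0.
Eigenvalues λ = 3, -4.
For λ=3: (A-λI) row 1 is [-28, -14], so an eigenvector is (1, -2).
For λ=-4: (A-λI) row 1 is [-21, -14], so an eigenvector is (2, -3).
General solution: C_1e^(3t)(1,-2) + C_2e^(-4t)(2,-3).
Applying u(0)=-3, v(0)=4 gives C_1=1, C_2=-2.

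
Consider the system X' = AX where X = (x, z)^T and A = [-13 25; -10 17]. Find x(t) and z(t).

x(t) = c_1e^(2t)sin(5t) - 2c_1e^(2t)cos(5t) - 2c_2e^(2t)sin(5t) - c_2e^(2t)cos(5t), z(t) = c_1e^(2t)sin(5t) - c_1e^(2t)cos(5t) - c_2e^(2t)sin(5t) - c_2e^(2t)cos(5t)

Coefficient matrix A = [[-13, 25], [-10, 17]].
Characteristic polynomial det(A - λI) = λ^2 - 4λ + 29 = 0.
Eigenvalues λ = 2 ± 5i (complex conjugate pair).
For λ=2+5i: an eigenvector is (-2,-1) - i(1,1) = (-2 - i, -1 - i).
A real fundamental pair from Re and Im of e^((2+5i)t)v: X_1 = e^(2t)(cos(5t)·(-2,-1) + sin(5t)·(1,1)), X_2 = e^(2t)(sin(5t)·(-2,-1) - cos(5t)·(1,1)).
General solution: c_1X_1 + c_2X_2.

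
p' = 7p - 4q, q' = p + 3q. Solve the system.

Coefficient matrix A = [[7, -4], [1, 3]].
Characteristic polynomial det(A - λI) = λ^2 - 10λ + 25 = 0.
Single eigenvalue λ = 5 with algebraic multiplicity 2.
Eigenvector v = (2,1); generalized eigenvector w with (A-λI)w=v is (-3,-2).
General solution: e^(5t)[K_1·v + K_2·(t·v + w)].

p(t) = 2K_1e^(5t) + 2K_2te^(5t) - 3K_2e^(5t), q(t) = K_1e^(5t) + K_2te^(5t) - 2K_2e^(5t)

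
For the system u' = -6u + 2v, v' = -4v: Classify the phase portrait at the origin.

A = [[-6,2],[0,-4]]; det(A-λI) = λ^2 + 10λ + 24.
λ = -4, -6: both negative.

stable node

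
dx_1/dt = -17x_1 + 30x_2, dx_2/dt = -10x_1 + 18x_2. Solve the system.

Coefficient matrix A = [[-17, 30], [-10, 18]].
Characteristic polynomial det(A - λI) = λ^2 - λ - 6 = 0.
Eigenvalues λ = 3, -2.
For λ=3: (A-λI) row 1 is [-20, 30], so an eigenvector is (3, 2).
For λ=-2: (A-λI) row 1 is [-15, 30], so an eigenvector is (2, 1).
General solution: c_1e^(3t)(3,2) + c_2e^(-2t)(2,1).

x_1(t) = 3c_1e^(3t) + 2c_2e^(-2t), x_2(t) = 2c_1e^(3t) + c_2e^(-2t)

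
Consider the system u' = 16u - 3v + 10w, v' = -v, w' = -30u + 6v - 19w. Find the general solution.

u(t) = C_1e^(-4t) - C_2e^(-t) + 2C_3e^(t), v(t) = C_2e^(-t), w(t) = -2C_1e^(-4t) + 2C_2e^(-t) - 3C_3e^(t)

Coefficient matrix A = [[16, -3, 10], [0, -1, 0], [-30, 6, -19]].
det(A - λI) = 0 gives eigenvalues λ = -4, -1, 1.
For λ=-4: eigenvector (1,0,-2).
For λ=-1: eigenvector (-1,1,2).
For λ=1: eigenvector (2,0,-3).
General solution: C_1e^(-4t)(1,0,-2) + C_2e^(-t)(-1,1,2) + C_3e^(t)(2,0,-3).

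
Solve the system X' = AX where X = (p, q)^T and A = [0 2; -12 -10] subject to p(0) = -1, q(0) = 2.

p(t) = -e^(-4t), q(t) = 2e^(-4t)

Coefficient matrix A = [[0, 2], [-12, -10]].
Characteristic polynomial det(A - λI) = λ^2 + 10λ + 24 = 0.
Eigenvalues λ = -6, -4.
For λ=-6: (A-λI) row 1 is [6, 2], so an eigenvector is (-1, 3).
For λ=-4: (A-λI) row 1 is [4, 2], so an eigenvector is (1, -2).
General solution: K_1e^(-6t)(-1,3) + K_2e^(-4t)(1,-2).
Applying p(0)=-1, q(0)=2 gives K_1=0, K_2=-1.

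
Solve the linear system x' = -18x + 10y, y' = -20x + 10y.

x(t) = -2C_1e^(-4t)sin(2t) + C_1e^(-4t)cos(2t) + C_2e^(-4t)sin(2t) + 2C_2e^(-4t)cos(2t), y(t) = -3C_1e^(-4t)sin(2t) + C_1e^(-4t)cos(2t) + C_2e^(-4t)sin(2t) + 3C_2e^(-4t)cos(2t)

Coefficient matrix A = [[-18, 10], [-20, 10]].
Characteristic polynomial det(A - λI) = λ^2 + 8λ + 20 = 0.
Eigenvalues λ = -4 ± 2i (complex conjugate pair).
For λ=-4+2i: an eigenvector is (1,1) - i(-2,-3) = (1 + 2i, 1 + 3i).
A real fundamental pair from Re and Im of e^((-4+2i)t)v: X_1 = e^(-4t)(cos(2t)·(1,1) + sin(2t)·(-2,-3)), X_2 = e^(-4t)(sin(2t)·(1,1) - cos(2t)·(-2,-3)).
General solution: C_1X_1 + C_2X_2.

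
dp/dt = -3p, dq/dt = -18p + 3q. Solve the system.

Coefficient matrix A = [[-3, 0], [-18, 3]].
Characteristic polynomial det(A - λI) = λ^2 - 9 = 0.
Eigenvalues λ = 3, -3.
For λ=3: (A-λI) row 1 is [-6, 0], so an eigenvector is (0, 1).
For λ=-3: (A-λI) row 2 is [-18, 6], so an eigenvector is (1, 3).
General solution: c_1e^(3t)(0,1) + c_2e^(-3t)(1,3).

p(t) = c_2e^(-3t), q(t) = c_1e^(3t) + 3c_2e^(-3t)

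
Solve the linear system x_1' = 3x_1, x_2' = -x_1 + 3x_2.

x_1(t) = C_2e^(3t), x_2(t) = -C_1e^(3t) - C_2te^(3t) - C_2e^(3t)

Coefficient matrix A = [[3, 0], [-1, 3]].
Characteristic polynomial det(A - λI) = λ^2 - 6λ + 9 = 0.
Single eigenvalue λ = 3 with algebraic multiplicity 2.
Eigenvector v = (0,-1); generalized eigenvector w with (A-λI)w=v is (1,-1).
General solution: e^(3t)[C_1·v + C_2·(t·v + w)].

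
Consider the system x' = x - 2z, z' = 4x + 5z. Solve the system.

Coefficient matrix A = [[1, -2], [4, 5]].
Characteristic polynomial det(A - λI) = λ^2 - 6λ + 13 = 0.
Eigenvalues λ = 3 ± 2i (complex conjugate pair).
For λ=3+2i: an eigenvector is (0,1) - i(-1,1) = (0 + i, 1 - i).
A real fundamental pair from Re and Im of e^((3+2i)t)v: X_1 = e^(3t)(cos(2t)·(0,1) + sin(2t)·(-1,1)), X_2 = e^(3t)(sin(2t)·(0,1) - cos(2t)·(-1,1)).
General solution: C_1X_1 + C_2X_2.

x(t) = -C_1e^(3t)sin(2t) + C_2e^(3t)cos(2t), z(t) = C_1e^(3t)sin(2t) + C_1e^(3t)cos(2t) + C_2e^(3t)sin(2t) - C_2e^(3t)cos(2t)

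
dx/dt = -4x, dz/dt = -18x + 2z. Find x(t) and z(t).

x(t) = K_1e^(-4t), z(t) = 3K_1e^(-4t) + K_2e^(2t)

Coefficient matrix A = [[-4, 0], [-18, 2]].
Characteristic polynomial det(A - λI) = λ^2 + 2λ - 8 = 0.
Eigenvalues λ = -4, 2.
For λ=-4: (A-λI) row 2 is [-18, 6], so an eigenvector is (1, 3).
For λ=2: (A-λI) row 1 is [-6, 0], so an eigenvector is (0, 1).
General solution: K_1e^(-4t)(1,3) + K_2e^(2t)(0,1).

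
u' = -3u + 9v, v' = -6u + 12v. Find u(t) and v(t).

Coefficient matrix A = [[-3, 9], [-6, 12]].
Characteristic polynomial det(A - λI) = λ^2 - 9λ + 18 = 0.
Eigenvalues λ = 3, 6.
For λ=3: (A-λI) row 1 is [-6, 9], so an eigenvector is (-3, -2).
For λ=6: (A-λI) row 1 is [-9, 9], so an eigenvector is (1, 1).
General solution: K_1e^(3t)(-3,-2) + K_2e^(6t)(1,1).

u(t) = -3K_1e^(3t) + K_2e^(6t), v(t) = -2K_1e^(3t) + K_2e^(6t)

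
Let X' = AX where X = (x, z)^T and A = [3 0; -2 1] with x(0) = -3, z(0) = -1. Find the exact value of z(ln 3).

A = [[3,0],[-2,1]]; eigenvalues λ = 3, 1.
Eigenvectors: (-1,1) for λ=3, (0,-1) for λ=1.
From the initial condition, c_1 = 3, c_2 = 4.
z(ln 3) = (3)(3^3)(1) + (4)(3^1)(-1) = 69.

69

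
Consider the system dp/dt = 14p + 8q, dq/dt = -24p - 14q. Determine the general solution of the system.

p(t) = -c_1e^(-2t) + 2c_2e^(2t), q(t) = 2c_1e^(-2t) - 3c_2e^(2t)

Coefficient matrix A = [[14, 8], [-24, -14]].
Characteristic polynomial det(A - λI) = λ^2 - 4 = 0.
Eigenvalues λ = -2, 2.
For λ=-2: (A-λI) row 1 is [16, 8], so an eigenvector is (-1, 2).
For λ=2: (A-λI) row 1 is [12, 8], so an eigenvector is (2, -3).
General solution: c_1e^(-2t)(-1,2) + c_2e^(2t)(2,-3).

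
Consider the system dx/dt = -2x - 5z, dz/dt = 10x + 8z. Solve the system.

x(t) = -C_1e^(3t)sin(5t) + C_2e^(3t)cos(5t), z(t) = C_1e^(3t)sin(5t) + C_1e^(3t)cos(5t) + C_2e^(3t)sin(5t) - C_2e^(3t)cos(5t)

Coefficient matrix A = [[-2, -5], [10, 8]].
Characteristic polynomial det(A - λI) = λ^2 - 6λ + 34 = 0.
Eigenvalues λ = 3 ± 5i (complex conjugate pair).
For λ=3+5i: an eigenvector is (0,1) - i(-1,1) = (0 + i, 1 - i).
A real fundamental pair from Re and Im of e^((3+5i)t)v: X_1 = e^(3t)(cos(5t)·(0,1) + sin(5t)·(-1,1)), X_2 = e^(3t)(sin(5t)·(0,1) - cos(5t)·(-1,1)).
General solution: C_1X_1 + C_2X_2.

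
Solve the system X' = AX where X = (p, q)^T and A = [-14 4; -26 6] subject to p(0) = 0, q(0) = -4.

Coefficient matrix A = [[-14, 4], [-26, 6]].
Characteristic polynomial det(A - λI) = λ^2 + 8λ + 20 = 0.
Eigenvalues λ = -4 ± 2i (complex conjugate pair).
For λ=-4+2i: an eigenvector is (1,3) - i(1,2) = (1 - i, 3 - 2i).
A real fundamental pair from Re and Im of e^((-4+2i)t)v: X_1 = e^(-4t)(cos(2t)·(1,3) + sin(2t)·(1,2)), X_2 = e^(-4t)(sin(2t)·(1,3) - cos(2t)·(1,2)).
General solution: C_1X_1 + C_2X_2.
Applying p(0)=0, q(0)=-4 gives C_1=-4, C_2=-4.

p(t) = -8e^(-4t)sin(2t), q(t) = -20e^(-4t)sin(2t) - 4e^(-4t)cos(2t)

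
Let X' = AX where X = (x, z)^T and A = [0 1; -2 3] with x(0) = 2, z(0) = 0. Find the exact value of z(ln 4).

A = [[0,1],[-2,3]]; eigenvalues λ = 2, 1.
Eigenvectors: (1,2) for λ=2, (-1,-1) for λ=1.
From the initial condition, c_1 = -2, c_2 = -4.
z(ln 4) = (-2)(4^2)(2) + (-4)(4^1)(-1) = -48.

-48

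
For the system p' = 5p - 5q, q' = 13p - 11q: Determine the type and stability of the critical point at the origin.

A = [[5,-5],[13,-11]]; det(A-λI) = λ^2 + 6λ + 10.
λ = -3 ± i: negative real part.

stable spiral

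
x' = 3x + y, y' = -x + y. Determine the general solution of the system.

Coefficient matrix A = [[3, 1], [-1, 1]].
Characteristic polynomial det(A - λI) = λ^2 - 4λ + 4 = 0.
Single eigenvalue λ = 2 with algebraic multiplicity 2.
Eigenvector v = (-1,1); generalized eigenvector w with (A-λI)w=v is (-1,0).
General solution: e^(2t)[c_1·v + c_2·(t·v + w)].

x(t) = -c_1e^(2t) - c_2te^(2t) - c_2e^(2t), y(t) = c_1e^(2t) + c_2te^(2t)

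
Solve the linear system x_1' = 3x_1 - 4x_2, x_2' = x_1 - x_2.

x_1(t) = 2K_1e^(t) + 2K_2te^(t) - 3K_2e^(t), x_2(t) = K_1e^(t) + K_2te^(t) - 2K_2e^(t)

Coefficient matrix A = [[3, -4], [1, -1]].
Characteristic polynomial det(A - λI) = λ^2 - 2λ + 1 = 0.
Single eigenvalue λ = 1 with algebraic multiplicity 2.
Eigenvector v = (2,1); generalized eigenvector w with (A-λI)w=v is (-3,-2).
General solution: e^(t)[K_1·v + K_2·(t·v + w)].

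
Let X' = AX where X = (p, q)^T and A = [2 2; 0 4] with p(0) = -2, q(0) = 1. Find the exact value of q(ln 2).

A = [[2,2],[0,4]]; eigenvalues λ = 4, 2.
Eigenvectors: (1,1) for λ=4, (-1,0) for λ=2.
From the initial condition, c_1 = 1, c_2 = 3.
q(ln 2) = (1)(2^4)(1) + (3)(2^2)(0) = 16.

16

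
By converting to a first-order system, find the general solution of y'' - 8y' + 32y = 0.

y(t) = c_1e^(4t)cos(4t) + c_2e^(4t)sin(4t)

Let x_1 = y, x_2 = y'. Then x_1' = x_2 and x_2' = -32x_1 + 8x_2.
A = [[0,1],[-32,8]]; det(A-λI) = λ^2 - 8λ + 32.
Eigenvalues λ = 4 ± 4i.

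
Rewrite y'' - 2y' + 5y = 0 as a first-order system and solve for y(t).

Let x_1 = y, x_2 = y'. Then x_1' = x_2 and x_2' = -5x_1 + 2x_2.
A = [[0,1],[-5,2]]; det(A-λI) = λ^2 - 2λ + 5.
Eigenvalues λ = 1 ± 2i.

y(t) = c_1e^(t)cos(2t) + c_2e^(t)sin(2t)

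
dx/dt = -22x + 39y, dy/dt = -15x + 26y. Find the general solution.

Coefficient matrix A = [[-22, 39], [-15, 26]].
Characteristic polynomial det(A - λI) = λ^2 - 4λ + 13 = 0.
Eigenvalues λ = 2 ± 3i (complex conjugate pair).
For λ=2+3i: an eigenvector is (2,1) - i(-3,-2) = (2 + 3i, 1 + 2i).
A real fundamental pair from Re and Im of e^((2+3i)t)v: X_1 = e^(2t)(cos(3t)·(2,1) + sin(3t)·(-3,-2)), X_2 = e^(2t)(sin(3t)·(2,1) - cos(3t)·(-3,-2)).
General solution: C_1X_1 + C_2X_2.

x(t) = -3C_1e^(2t)sin(3t) + 2C_1e^(2t)cos(3t) + 2C_2e^(2t)sin(3t) + 3C_2e^(2t)cos(3t), y(t) = -2C_1e^(2t)sin(3t) + C_1e^(2t)cos(3t) + C_2e^(2t)sin(3t) + 2C_2e^(2t)cos(3t)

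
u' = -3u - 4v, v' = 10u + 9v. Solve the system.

Coefficient matrix A = [[-3, -4], [10, 9]].
Characteristic polynomial det(A - λI) = λ^2 - 6λ + 13 = 0.
Eigenvalues λ = 3 ± 2i (complex conjugate pair).
For λ=3+2i: an eigenvector is (-1,1) - i(1,-2) = (-1 - i, 1 + 2i).
A real fundamental pair from Re and Im of e^((3+2i)t)v: X_1 = e^(3t)(cos(2t)·(-1,1) + sin(2t)·(1,-2)), X_2 = e^(3t)(sin(2t)·(-1,1) - cos(2t)·(1,-2)).
General solution: K_1X_1 + K_2X_2.

u(t) = K_1e^(3t)sin(2t) - K_1e^(3t)cos(2t) - K_2e^(3t)sin(2t) - K_2e^(3t)cos(2t), v(t) = -2K_1e^(3t)sin(2t) + K_1e^(3t)cos(2t) + K_2e^(3t)sin(2t) + 2K_2e^(3t)cos(2t)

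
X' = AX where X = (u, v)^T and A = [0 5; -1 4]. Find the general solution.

u(t) = -c_1e^(2t)sin(t) - 2c_1e^(2t)cos(t) - 2c_2e^(2t)sin(t) + c_2e^(2t)cos(t), v(t) = -c_1e^(2t)cos(t) - c_2e^(2t)sin(t)

Coefficient matrix A = [[0, 5], [-1, 4]].
Characteristic polynomial det(A - λI) = λ^2 - 4λ + 5 = 0.
Eigenvalues λ = 2 ± i (complex conjugate pair).
For λ=2+i: an eigenvector is (-2,-1) - i(-1,0) = (-2 + i, -1).
A real fundamental pair from Re and Im of e^((2+i)t)v: X_1 = e^(2t)(cos(t)·(-2,-1) + sin(t)·(-1,0)), X_2 = e^(2t)(sin(t)·(-2,-1) - cos(t)·(-1,0)).
General solution: c_1X_1 + c_2X_2.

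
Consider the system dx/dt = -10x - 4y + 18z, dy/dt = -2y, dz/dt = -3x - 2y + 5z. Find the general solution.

Coefficient matrix A = [[-10, -4, 18], [0, -2, 0], [-3, -2, 5]].
det(A - λI) = 0 gives eigenvalues λ = -2, -4, -1.
For λ=-2: eigenvector (4,1,2).
For λ=-4: eigenvector (3,0,1).
For λ=-1: eigenvector (2,0,1).
General solution: K_1e^(-2t)(4,1,2) + K_2e^(-4t)(3,0,1) + K_3e^(-t)(2,0,1).

x(t) = 4K_1e^(-2t) + 3K_2e^(-4t) + 2K_3e^(-t), y(t) = K_1e^(-2t), z(t) = 2K_1e^(-2t) + K_2e^(-4t) + K_3e^(-t)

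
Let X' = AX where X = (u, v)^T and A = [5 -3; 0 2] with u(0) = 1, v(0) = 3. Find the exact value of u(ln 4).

A = [[5,-3],[0,2]]; eigenvalues λ = 2, 5.
Eigenvectors: (1,1) for λ=2, (-1,0) for λ=5.
From the initial condition, c_1 = 3, c_2 = 2.
u(ln 4) = (3)(4^2)(1) + (2)(4^5)(-1) = -2000.

-2000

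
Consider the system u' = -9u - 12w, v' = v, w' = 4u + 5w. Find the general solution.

u(t) = 3C_1e^(-t) + 2C_3e^(-3t), v(t) = C_2e^(t), w(t) = -2C_1e^(-t) - C_3e^(-3t)

Coefficient matrix A = [[-9, 0, -12], [0, 1, 0], [4, 0, 5]].
det(A - λI) = 0 gives eigenvalues λ = -1, 1, -3.
For λ=-1: eigenvector (3,0,-2).
For λ=1: eigenvector (0,1,0).
For λ=-3: eigenvector (2,0,-1).
General solution: C_1e^(-t)(3,0,-2) + C_2e^(t)(0,1,0) + C_3e^(-3t)(2,0,-1).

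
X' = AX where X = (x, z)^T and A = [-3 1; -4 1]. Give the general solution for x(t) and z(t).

Coefficient matrix A = [[-3, 1], [-4, 1]].
Characteristic polynomial det(A - λI) = λ^2 + 2λ + 1 = 0.
Single eigenvalue λ = -1 with algebraic multiplicity 2.
Eigenvector v = (-1,-2); generalized eigenvector w with (A-λI)w=v is (0,-1).
General solution: e^(-t)[c_1·v + c_2·(t·v + w)].

x(t) = -c_1e^(-t) - c_2te^(-t), z(t) = -2c_1e^(-t) - 2c_2te^(-t) - c_2e^(-t)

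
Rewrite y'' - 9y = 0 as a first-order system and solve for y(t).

Let x_1 = y, x_2 = y'. Then x_1' = x_2 and x_2' = 9x_1.
A = [[0,1],[9,0]]; det(A-λI) = λ^2 - 9.
Eigenvalues λ = -3, 3 with eigenvectors (1,-3), (1,3).

y(t) = K_1e^(-3t) + K_2e^(3t)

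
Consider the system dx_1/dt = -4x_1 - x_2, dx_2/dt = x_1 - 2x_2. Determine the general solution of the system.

x_1(t) = K_1e^(-3t) + K_2te^(-3t) + K_2e^(-3t), x_2(t) = -K_1e^(-3t) - K_2te^(-3t) - 2K_2e^(-3t)

Coefficient matrix A = [[-4, -1], [1, -2]].
Characteristic polynomial det(A - λI) = λ^2 + 6λ + 9 = 0.
Single eigenvalue λ = -3 with algebraic multiplicity 2.
Eigenvector v = (1,-1); generalized eigenvector w with (A-λI)w=v is (1,-2).
General solution: e^(-3t)[K_1·v + K_2·(t·v + w)].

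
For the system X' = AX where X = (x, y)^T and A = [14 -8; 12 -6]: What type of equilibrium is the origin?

A = [[14,-8],[12,-6]]; det(A-λI) = λ^2 - 8λ + 12.
λ = 2, 6: both positive.

unstable node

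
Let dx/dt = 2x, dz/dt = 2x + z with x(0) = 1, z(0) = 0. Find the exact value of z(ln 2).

A = [[2,0],[2,1]]; eigenvalues λ = 2, 1.
Eigenvectors: (1,2) for λ=2, (0,-1) for λ=1.
From the initial condition, c_1 = 1, c_2 = 2.
z(ln 2) = (1)(2^2)(2) + (2)(2^1)(-1) = 4.

4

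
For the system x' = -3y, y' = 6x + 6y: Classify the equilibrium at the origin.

A = [[0,-3],[6,6]]; det(A-λI) = λ^2 - 6λ + 18.
λ = 3 ± 3i: positive real part.

unstable spiral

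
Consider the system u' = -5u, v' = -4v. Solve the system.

Coefficient matrix A = [[-5, 0], [0, -4]].
Characteristic polynomial det(A - λI) = λ^2 + 9λ + 20 = 0.
Eigenvalues λ = -4, -5.
For λ=-4: (A-λI) row 1 is [-1, 0], so an eigenvector is (0, -1).
For λ=-5: (A-λI) row 2 is [0, 1], so an eigenvector is (1, 0).
General solution: C_1e^(-4t)(0,-1) + C_2e^(-5t)(1,0).

u(t) = C_2e^(-5t), v(t) = -C_1e^(-4t)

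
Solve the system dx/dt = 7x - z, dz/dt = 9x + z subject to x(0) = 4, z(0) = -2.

x(t) = 14te^(4t) + 4e^(4t), z(t) = 42te^(4t) - 2e^(4t)

Coefficient matrix A = [[7, -1], [9, 1]].
Characteristic polynomial det(A - λI) = λ^2 - 8λ + 16 = 0.
Single eigenvalue λ = 4 with algebraic multiplicity 2.
Eigenvector v = (1,3); generalized eigenvector w with (A-λI)w=v is (1,2).
General solution: e^(4t)[c_1·v + c_2·(t·v + w)].
Applying x(0)=4, z(0)=-2 gives c_1=-10, c_2=14.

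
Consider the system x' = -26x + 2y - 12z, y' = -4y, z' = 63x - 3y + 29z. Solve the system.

x(t) = 4C_1e^(t) - 3C_2e^(2t) - C_3e^(-4t), y(t) = C_3e^(-4t), z(t) = -9C_1e^(t) + 7C_2e^(2t) + 2C_3e^(-4t)

Coefficient matrix A = [[-26, 2, -12], [0, -4, 0], [63, -3, 29]].
det(A - λI) = 0 gives eigenvalues λ = 1, 2, -4.
For λ=1: eigenvector (4,0,-9).
For λ=2: eigenvector (-3,0,7).
For λ=-4: eigenvector (-1,1,2).
General solution: C_1e^(t)(4,0,-9) + C_2e^(2t)(-3,0,7) + C_3e^(-4t)(-1,1,2).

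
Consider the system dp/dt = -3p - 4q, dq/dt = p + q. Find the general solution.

p(t) = -2C_1e^(-t) - 2C_2te^(-t) + C_2e^(-t), q(t) = C_1e^(-t) + C_2te^(-t)

Coefficient matrix A = [[-3, -4], [1, 1]].
Characteristic polynomial det(A - λI) = λ^2 + 2λ + 1 = 0.
Single eigenvalue λ = -1 with algebraic multiplicity 2.
Eigenvector v = (-2,1); generalized eigenvector w with (A-λI)w=v is (1,0).
General solution: e^(-t)[C_1·v + C_2·(t·v + w)].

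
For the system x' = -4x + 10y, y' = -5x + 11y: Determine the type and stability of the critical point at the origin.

A = [[-4,10],[-5,11]]; det(A-λI) = λ^2 - 7λ + 6.
λ = 1, 6: both positive.

unstable node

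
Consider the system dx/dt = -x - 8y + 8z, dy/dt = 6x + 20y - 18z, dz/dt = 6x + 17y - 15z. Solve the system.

Coefficient matrix A = [[-1, -8, 8], [6, 20, -18], [6, 17, -15]].
det(A - λI) = 0 gives eigenvalues λ = 3, 2, -1.
For λ=3: eigenvector (2,-6,-5).
For λ=2: eigenvector (0,1,1).
For λ=-1: eigenvector (1,-2,-2).
General solution: c_1e^(3t)(2,-6,-5) + c_2e^(2t)(0,1,1) + c_3e^(-t)(1,-2,-2).

x(t) = 2c_1e^(3t) + c_3e^(-t), y(t) = -6c_1e^(3t) + c_2e^(2t) - 2c_3e^(-t), z(t) = -5c_1e^(3t) + c_2e^(2t) - 2c_3e^(-t)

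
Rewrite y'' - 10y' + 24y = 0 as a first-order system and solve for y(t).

y(t) = K_1e^(4t) + K_2e^(6t)

Let x_1 = y, x_2 = y'. Then x_1' = x_2 and x_2' = -24x_1 + 10x_2.
A = [[0,1],[-24,10]]; det(A-λI) = λ^2 - 10λ + 24.
Eigenvalues λ = 4, 6 with eigenvectors (1,4), (1,6).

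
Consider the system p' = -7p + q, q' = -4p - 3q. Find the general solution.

p(t) = K_1e^(-5t) + K_2te^(-5t) + K_2e^(-5t), q(t) = 2K_1e^(-5t) + 2K_2te^(-5t) + 3K_2e^(-5t)

Coefficient matrix A = [[-7, 1], [-4, -3]].
Characteristic polynomial det(A - λI) = λ^2 + 10λ + 25 = 0.
Single eigenvalue λ = -5 with algebraic multiplicity 2.
Eigenvector v = (1,2); generalized eigenvector w with (A-λI)w=v is (1,3).
General solution: e^(-5t)[K_1·v + K_2·(t·v + w)].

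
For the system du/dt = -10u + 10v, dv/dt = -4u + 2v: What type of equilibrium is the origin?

stable spiral

A = [[-10,10],[-4,2]]; det(A-λI) = λ^2 + 8λ + 20.
λ = -4 ± 2i: negative real part.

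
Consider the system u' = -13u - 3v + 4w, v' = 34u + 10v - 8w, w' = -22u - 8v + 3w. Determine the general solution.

Coefficient matrix A = [[-13, -3, 4], [34, 10, -8], [-22, -8, 3]].
det(A - λI) = 0 gives eigenvalues λ = -3, 4, -1.
For λ=-3: eigenvector (1,-2,1).
For λ=4: eigenvector (-1,3,-2).
For λ=-1: eigenvector (2,-4,3).
General solution: K_1e^(-3t)(1,-2,1) + K_2e^(4t)(-1,3,-2) + K_3e^(-t)(2,-4,3).

u(t) = K_1e^(-3t) - K_2e^(4t) + 2K_3e^(-t), v(t) = -2K_1e^(-3t) + 3K_2e^(4t) - 4K_3e^(-t), w(t) = K_1e^(-3t) - 2K_2e^(4t) + 3K_3e^(-t)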